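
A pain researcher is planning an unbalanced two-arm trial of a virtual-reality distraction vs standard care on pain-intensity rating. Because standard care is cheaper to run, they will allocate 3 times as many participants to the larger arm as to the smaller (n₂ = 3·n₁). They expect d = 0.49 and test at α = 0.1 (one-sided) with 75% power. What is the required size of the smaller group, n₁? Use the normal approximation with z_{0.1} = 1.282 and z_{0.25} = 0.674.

With allocation ratio k = n₂/n₁ = 3, Var(x̄₁−x̄₂) = σ²(1/n₁ + 1/(k·n₁)) = σ²·(k+1)/(k·n₁).
So n₁ = (1 + 1/k)·((z_{α} + z_β)/d)² = 1.333 × (1.956/0.49)².
n₁ = 1.333 × 15.93 = 21.2.
Round up: n₁ = 22, giving n₂ = 3 × 22 = 66.

n₁ = 22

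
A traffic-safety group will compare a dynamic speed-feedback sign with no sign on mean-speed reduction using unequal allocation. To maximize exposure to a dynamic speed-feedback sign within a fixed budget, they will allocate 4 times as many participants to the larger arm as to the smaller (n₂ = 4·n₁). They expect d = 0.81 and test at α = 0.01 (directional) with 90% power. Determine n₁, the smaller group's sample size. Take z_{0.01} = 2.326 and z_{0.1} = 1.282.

n₁ = 25

With allocation ratio k = n₂/n₁ = 4, Var(x̄₁−x̄₂) = σ²(1/n₁ + 1/(k·n₁)) = σ²·(k+1)/(k·n₁).
So n₁ = (1 + 1/k)·((z_{α} + z_β)/d)² = 1.250 × (3.608/0.81)².
n₁ = 1.250 × 19.84 = 24.8.
Round up: n₁ = 25, giving n₂ = 4 × 25 = 100.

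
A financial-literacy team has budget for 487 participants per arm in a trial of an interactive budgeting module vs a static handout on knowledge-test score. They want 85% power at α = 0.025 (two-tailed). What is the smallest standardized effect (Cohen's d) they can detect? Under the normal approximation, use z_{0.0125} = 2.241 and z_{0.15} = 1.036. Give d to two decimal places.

For two independent groups of n = 487 each: d_min = (z_{α/2} + z_β)·√(2/n).
z-sum = 2.241 + 1.036 = 3.277.
d_min = 3.277 × √(2/487) = 3.277 × 0.0641 = 0.210.

d_min ≈ 0.21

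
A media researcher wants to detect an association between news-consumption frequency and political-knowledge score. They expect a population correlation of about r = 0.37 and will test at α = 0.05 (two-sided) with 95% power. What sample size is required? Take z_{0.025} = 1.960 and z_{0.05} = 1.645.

n = 90

Fisher's z: C = ½·ln((1+r)/(1−r)) = ½·ln(2.1746) = 0.3884.
n = ((z_{α/2} + z_β)/C)² + 3.
(1.960 + 1.645) / 0.3884 = 3.605 / 0.3884 = 9.282.
n = 9.282² + 3 = 86.15 + 3 = 89.1.
Round up.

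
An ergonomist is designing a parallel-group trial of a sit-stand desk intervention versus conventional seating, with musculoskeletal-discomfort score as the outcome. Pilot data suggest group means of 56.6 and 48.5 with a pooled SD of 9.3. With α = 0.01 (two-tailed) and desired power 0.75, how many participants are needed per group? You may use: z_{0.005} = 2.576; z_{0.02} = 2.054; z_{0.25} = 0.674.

Cohen's d = |M₁ − M₂| / SD_pooled = |56.6 − 48.5| / 9.3 = 8.1 / 9.3 = 0.871.
For two independent groups with equal n: n = 2·((z_{α/2} + z_β) / d)².
z_{α/2} + z_β = 2.576 + 0.674 = 3.250.
n = 2 × (3.250 / 0.871)² = 2 × 3.731² = 2 × 13.92 = 27.8.
Round up to the next whole participant.

n = 28 per group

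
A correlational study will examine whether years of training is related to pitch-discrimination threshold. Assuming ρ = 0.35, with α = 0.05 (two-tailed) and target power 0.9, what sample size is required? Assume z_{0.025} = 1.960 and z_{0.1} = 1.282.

n = 82

Fisher's z: C = ½·ln((1+r)/(1−r)) = ½·ln(2.0769) = 0.3654.
n = ((z_{α/2} + z_β)/C)² + 3.
(1.960 + 1.282) / 0.3654 = 3.242 / 0.3654 = 8.872.
n = 8.872² + 3 = 78.72 + 3 = 81.7.
Round up.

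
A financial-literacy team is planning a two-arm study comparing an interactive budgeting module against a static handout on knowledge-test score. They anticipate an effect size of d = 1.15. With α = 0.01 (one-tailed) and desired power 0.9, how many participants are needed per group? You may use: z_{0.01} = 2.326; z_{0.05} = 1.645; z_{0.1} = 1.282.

n = 20 per group

For two independent groups with equal n: n = 2·((z_{α} + z_β) / d)².
z_{α} + z_β = 2.326 + 1.282 = 3.608.
n = 2 × (3.608 / 1.15)² = 2 × 3.137² = 2 × 9.84 = 19.7.
Round up to the next whole participant.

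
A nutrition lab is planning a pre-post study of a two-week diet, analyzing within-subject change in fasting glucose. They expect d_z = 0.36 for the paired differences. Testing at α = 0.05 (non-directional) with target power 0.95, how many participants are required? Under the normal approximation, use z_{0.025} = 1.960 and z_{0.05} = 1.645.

n = 101 pairs

For a paired (one-sample on differences) test: n = ((z_{α/2} + z_β) / d)².
z_{α/2} + z_β = 1.960 + 1.645 = 3.605.
n = (3.605 / 0.36)² = 10.014² = 100.28.
Round up.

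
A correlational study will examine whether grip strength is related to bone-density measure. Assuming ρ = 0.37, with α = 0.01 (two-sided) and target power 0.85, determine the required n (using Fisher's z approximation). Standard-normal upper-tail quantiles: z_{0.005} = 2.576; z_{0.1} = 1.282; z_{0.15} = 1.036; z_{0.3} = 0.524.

n = 90

Fisher's z: C = ½·ln((1+r)/(1−r)) = ½·ln(2.1746) = 0.3884.
n = ((z_{α/2} + z_β)/C)² + 3.
(2.576 + 1.036) / 0.3884 = 3.612 / 0.3884 = 9.300.
n = 9.300² + 3 = 86.48 + 3 = 89.5.
Round up.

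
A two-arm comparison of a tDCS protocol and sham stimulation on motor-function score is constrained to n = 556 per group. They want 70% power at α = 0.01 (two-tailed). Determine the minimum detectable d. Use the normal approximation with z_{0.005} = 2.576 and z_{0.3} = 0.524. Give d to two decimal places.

d_min ≈ 0.19

For two independent groups of n = 556 each: d_min = (z_{α/2} + z_β)·√(2/n).
z-sum = 2.576 + 0.524 = 3.100.
d_min = 3.100 × √(2/556) = 3.100 × 0.0600 = 0.186.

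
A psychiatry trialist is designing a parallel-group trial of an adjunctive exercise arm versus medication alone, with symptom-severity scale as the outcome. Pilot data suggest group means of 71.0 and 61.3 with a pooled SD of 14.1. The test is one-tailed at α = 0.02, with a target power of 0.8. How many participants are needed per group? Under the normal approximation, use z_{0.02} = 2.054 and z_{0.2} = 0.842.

Cohen's d = |M₁ − M₂| / SD_pooled = |71.0 − 61.3| / 14.1 = 9.7 / 14.1 = 0.688.
For two independent groups with equal n: n = 2·((z_{α} + z_β) / d)².
z_{α} + z_β = 2.054 + 0.842 = 2.896.
n = 2 × (2.896 / 0.688)² = 2 × 4.209² = 2 × 17.72 = 35.4.
Round up to the next whole participant.

n = 36 per group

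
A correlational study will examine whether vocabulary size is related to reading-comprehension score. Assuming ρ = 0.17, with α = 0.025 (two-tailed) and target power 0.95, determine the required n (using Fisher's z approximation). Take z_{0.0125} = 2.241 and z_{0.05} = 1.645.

Fisher's z: C = ½·ln((1+r)/(1−r)) = ½·ln(1.4096) = 0.1717.
n = ((z_{α/2} + z_β)/C)² + 3.
(2.241 + 1.645) / 0.1717 = 3.886 / 0.1717 = 22.632.
n = 22.632² + 3 = 512.23 + 3 = 515.2.
Round up.

n = 516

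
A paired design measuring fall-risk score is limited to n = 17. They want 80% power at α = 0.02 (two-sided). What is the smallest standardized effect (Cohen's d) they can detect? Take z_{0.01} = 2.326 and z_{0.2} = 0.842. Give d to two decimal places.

For a single sample (or paired design) of n = 17: d_min = (z_{α/2} + z_β)/√n.
z-sum = 2.326 + 0.842 = 3.168.
d_min = 3.168 / √17 = 3.168 / 4.123 = 0.768.

d_min ≈ 0.77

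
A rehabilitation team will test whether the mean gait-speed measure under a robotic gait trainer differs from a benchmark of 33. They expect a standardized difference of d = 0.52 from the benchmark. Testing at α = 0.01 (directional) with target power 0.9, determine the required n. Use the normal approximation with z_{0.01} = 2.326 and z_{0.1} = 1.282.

n = 49

For a one-sample test: n = ((z_{α} + z_β) / d)².
z_{α} + z_β = 2.326 + 1.282 = 3.608.
n = (3.608 / 0.52)² = 6.938² = 48.14.
Round up.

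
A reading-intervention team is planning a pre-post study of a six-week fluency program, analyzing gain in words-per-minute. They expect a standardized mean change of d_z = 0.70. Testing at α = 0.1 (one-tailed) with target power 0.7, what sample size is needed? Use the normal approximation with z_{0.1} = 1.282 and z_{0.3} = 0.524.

For a paired (one-sample on differences) test: n = ((z_{α} + z_β) / d)².
z_{α} + z_β = 1.282 + 0.524 = 1.806.
n = (1.806 / 0.70)² = 2.580² = 6.66.
Round up.

n = 7 pairs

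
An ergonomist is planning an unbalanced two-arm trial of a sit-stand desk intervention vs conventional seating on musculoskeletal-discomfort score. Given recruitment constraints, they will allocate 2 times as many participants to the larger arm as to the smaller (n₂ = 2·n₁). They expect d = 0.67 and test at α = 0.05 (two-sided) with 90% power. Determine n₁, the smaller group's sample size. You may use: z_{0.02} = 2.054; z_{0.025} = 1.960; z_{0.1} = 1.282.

n₁ = 36

With allocation ratio k = n₂/n₁ = 2, Var(x̄₁−x̄₂) = σ²(1/n₁ + 1/(k·n₁)) = σ²·(k+1)/(k·n₁).
So n₁ = (1 + 1/k)·((z_{α/2} + z_β)/d)² = 1.500 × (3.242/0.67)².
n₁ = 1.500 × 23.41 = 35.1.
Round up: n₁ = 36, giving n₂ = 2 × 36 = 72.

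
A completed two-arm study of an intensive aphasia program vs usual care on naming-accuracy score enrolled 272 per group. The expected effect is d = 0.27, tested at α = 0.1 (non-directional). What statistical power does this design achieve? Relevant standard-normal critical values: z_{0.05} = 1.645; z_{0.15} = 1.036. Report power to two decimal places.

For two equal groups, power = Φ(d·√(n/2) − z_{α/2}).
d·√(n/2) = 0.27 × √(272/2) = 0.27 × 11.662 = 3.149.
z_β = 3.149 − 1.645 = 1.504.
Power = Φ(1.504) = 0.934.

power ≈ 0.93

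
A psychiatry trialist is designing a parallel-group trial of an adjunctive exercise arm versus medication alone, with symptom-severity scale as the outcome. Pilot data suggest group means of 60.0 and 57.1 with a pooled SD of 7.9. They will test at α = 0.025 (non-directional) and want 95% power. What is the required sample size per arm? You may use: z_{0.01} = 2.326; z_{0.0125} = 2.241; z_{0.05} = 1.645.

Cohen's d = |M₁ − M₂| / SD_pooled = |60.0 − 57.1| / 7.9 = 2.9 / 7.9 = 0.367.
For two independent groups with equal n: n = 2·((z_{α/2} + z_β) / d)².
z_{α/2} + z_β = 2.241 + 1.645 = 3.886.
n = 2 × (3.886 / 0.367)² = 2 × 10.589² = 2 × 112.12 = 224.2.
Round up to the next whole participant.

n = 225 per group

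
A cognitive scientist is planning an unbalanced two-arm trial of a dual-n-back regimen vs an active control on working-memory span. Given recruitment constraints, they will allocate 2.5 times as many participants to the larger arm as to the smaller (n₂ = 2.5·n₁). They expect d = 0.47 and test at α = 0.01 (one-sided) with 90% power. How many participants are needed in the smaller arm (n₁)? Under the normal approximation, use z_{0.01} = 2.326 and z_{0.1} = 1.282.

n₁ = 83

With allocation ratio k = n₂/n₁ = 2.5, Var(x̄₁−x̄₂) = σ²(1/n₁ + 1/(k·n₁)) = σ²·(k+1)/(k·n₁).
So n₁ = (1 + 1/k)·((z_{α} + z_β)/d)² = 1.400 × (3.608/0.47)².
n₁ = 1.400 × 58.93 = 82.5.
Round up: n₁ = 83, giving n₂ = ⌈2.5 × 83⌉ = ⌈207.5⌉ = 208.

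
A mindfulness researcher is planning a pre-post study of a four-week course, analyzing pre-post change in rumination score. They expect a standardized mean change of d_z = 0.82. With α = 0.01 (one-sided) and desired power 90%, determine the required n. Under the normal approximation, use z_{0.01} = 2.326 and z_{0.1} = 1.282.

n = 20 pairs

For a paired (one-sample on differences) test: n = ((z_{α} + z_β) / d)².
z_{α} + z_β = 2.326 + 1.282 = 3.608.
n = (3.608 / 0.82)² = 4.400² = 19.36.
Round up.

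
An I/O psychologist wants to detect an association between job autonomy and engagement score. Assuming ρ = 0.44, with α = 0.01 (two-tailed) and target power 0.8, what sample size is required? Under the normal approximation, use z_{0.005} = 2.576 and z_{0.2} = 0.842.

Fisher's z: C = ½·ln((1+r)/(1−r)) = ½·ln(2.5714) = 0.4722.
n = ((z_{α/2} + z_β)/C)² + 3.
(2.576 + 0.842) / 0.4722 = 3.418 / 0.4722 = 7.238.
n = 7.238² + 3 = 52.40 + 3 = 55.4.
Round up.

n = 56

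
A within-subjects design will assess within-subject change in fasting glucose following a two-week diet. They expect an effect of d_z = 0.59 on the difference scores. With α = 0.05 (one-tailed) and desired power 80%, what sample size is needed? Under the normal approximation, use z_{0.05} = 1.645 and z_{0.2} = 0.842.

For a paired (one-sample on differences) test: n = ((z_{α} + z_β) / d)².
z_{α} + z_β = 1.645 + 0.842 = 2.487.
n = (2.487 / 0.59)² = 4.215² = 17.77.
Round up.

n = 18 pairs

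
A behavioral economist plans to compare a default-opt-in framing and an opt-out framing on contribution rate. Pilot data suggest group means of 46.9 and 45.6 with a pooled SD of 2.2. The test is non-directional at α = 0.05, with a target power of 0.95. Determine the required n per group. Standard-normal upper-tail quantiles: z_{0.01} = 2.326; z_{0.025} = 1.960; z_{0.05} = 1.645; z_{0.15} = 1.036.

n = 75 per group

Cohen's d = |M₁ − M₂| / SD_pooled = |46.9 − 45.6| / 2.2 = 1.3 / 2.2 = 0.591.
For two independent groups with equal n: n = 2·((z_{α/2} + z_β) / d)².
z_{α/2} + z_β = 1.960 + 1.645 = 3.605.
n = 2 × (3.605 / 0.591)² = 2 × 6.100² = 2 × 37.21 = 74.4.
Round up to the next whole participant.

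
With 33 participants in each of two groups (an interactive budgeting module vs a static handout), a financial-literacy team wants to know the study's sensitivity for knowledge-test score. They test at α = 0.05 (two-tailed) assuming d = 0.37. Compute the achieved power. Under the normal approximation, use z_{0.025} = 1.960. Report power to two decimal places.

power ≈ 0.32

For two equal groups, power = Φ(d·√(n/2) − z_{α/2}).
d·√(n/2) = 0.37 × √(33/2) = 0.37 × 4.062 = 1.503.
z_β = 1.503 − 1.960 = -0.457.
Power = Φ(-0.457) = 0.324.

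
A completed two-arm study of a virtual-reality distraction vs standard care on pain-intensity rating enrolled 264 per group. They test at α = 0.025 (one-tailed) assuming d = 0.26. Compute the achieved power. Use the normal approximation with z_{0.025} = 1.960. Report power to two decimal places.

For two equal groups, power = Φ(d·√(n/2) − z_{α}).
d·√(n/2) = 0.26 × √(264/2) = 0.26 × 11.489 = 2.987.
z_β = 2.987 − 1.960 = 1.027.
Power = Φ(1.027) = 0.848.

power ≈ 0.85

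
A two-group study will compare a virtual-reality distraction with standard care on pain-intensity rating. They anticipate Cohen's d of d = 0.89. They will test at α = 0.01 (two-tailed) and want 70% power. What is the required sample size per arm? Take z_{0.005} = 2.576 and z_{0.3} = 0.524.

n = 25 per group

For two independent groups with equal n: n = 2·((z_{α/2} + z_β) / d)².
z_{α/2} + z_β = 2.576 + 0.524 = 3.100.
n = 2 × (3.100 / 0.89)² = 2 × 3.483² = 2 × 12.13 = 24.3.
Round up to the next whole participant.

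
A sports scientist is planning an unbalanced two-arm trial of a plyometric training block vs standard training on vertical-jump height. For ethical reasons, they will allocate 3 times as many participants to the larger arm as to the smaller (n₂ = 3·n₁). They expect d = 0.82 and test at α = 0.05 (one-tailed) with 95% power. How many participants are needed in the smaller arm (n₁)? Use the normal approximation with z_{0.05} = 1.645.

n₁ = 22

With allocation ratio k = n₂/n₁ = 3, Var(x̄₁−x̄₂) = σ²(1/n₁ + 1/(k·n₁)) = σ²·(k+1)/(k·n₁).
So n₁ = (1 + 1/k)·((z_{α} + z_β)/d)² = 1.333 × (3.290/0.82)².
n₁ = 1.333 × 16.10 = 21.5.
Round up: n₁ = 22, giving n₂ = 3 × 22 = 66.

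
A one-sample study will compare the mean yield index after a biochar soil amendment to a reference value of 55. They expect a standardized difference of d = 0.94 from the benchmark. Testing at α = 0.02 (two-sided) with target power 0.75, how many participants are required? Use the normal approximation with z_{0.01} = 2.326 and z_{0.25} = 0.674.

For a one-sample test: n = ((z_{α/2} + z_β) / d)².
z_{α/2} + z_β = 2.326 + 0.674 = 3.000.
n = (3.000 / 0.94)² = 3.191² = 10.19.
Round up.

n = 11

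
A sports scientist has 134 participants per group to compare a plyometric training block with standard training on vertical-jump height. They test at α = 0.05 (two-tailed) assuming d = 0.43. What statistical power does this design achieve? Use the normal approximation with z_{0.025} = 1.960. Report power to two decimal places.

For two equal groups, power = Φ(d·√(n/2) − z_{α/2}).
d·√(n/2) = 0.43 × √(134/2) = 0.43 × 8.185 = 3.520.
z_β = 3.520 − 1.960 = 1.560.
Power = Φ(1.560) = 0.941.

power ≈ 0.94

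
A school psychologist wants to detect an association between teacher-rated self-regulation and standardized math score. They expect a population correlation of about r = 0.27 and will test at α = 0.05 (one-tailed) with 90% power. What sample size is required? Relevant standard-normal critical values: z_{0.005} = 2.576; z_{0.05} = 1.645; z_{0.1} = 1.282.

n = 115

Fisher's z: C = ½·ln((1+r)/(1−r)) = ½·ln(1.7397) = 0.2769.
n = ((z_{α} + z_β)/C)² + 3.
(1.645 + 1.282) / 0.2769 = 2.927 / 0.2769 = 10.571.
n = 10.571² + 3 = 111.74 + 3 = 114.7.
Round up.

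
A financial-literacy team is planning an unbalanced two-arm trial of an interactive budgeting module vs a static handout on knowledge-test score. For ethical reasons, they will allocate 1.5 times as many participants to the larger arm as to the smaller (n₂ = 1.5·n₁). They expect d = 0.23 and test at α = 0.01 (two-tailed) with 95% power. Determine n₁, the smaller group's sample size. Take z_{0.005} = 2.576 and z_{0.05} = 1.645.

n₁ = 562

With allocation ratio k = n₂/n₁ = 1.5, Var(x̄₁−x̄₂) = σ²(1/n₁ + 1/(k·n₁)) = σ²·(k+1)/(k·n₁).
So n₁ = (1 + 1/k)·((z_{α/2} + z_β)/d)² = 1.667 × (4.221/0.23)².
n₁ = 1.667 × 336.80 = 561.3.
Round up: n₁ = 562, giving n₂ = 1.5 × 562 = 843.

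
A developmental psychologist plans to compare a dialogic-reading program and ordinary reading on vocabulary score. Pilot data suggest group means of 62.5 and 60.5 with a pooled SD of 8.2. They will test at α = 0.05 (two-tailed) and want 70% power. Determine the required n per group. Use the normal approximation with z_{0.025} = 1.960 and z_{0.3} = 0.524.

n = 208 per group

Cohen's d = |M₁ − M₂| / SD_pooled = |62.5 − 60.5| / 8.2 = 2.0 / 8.2 = 0.244.
For two independent groups with equal n: n = 2·((z_{α/2} + z_β) / d)².
z_{α/2} + z_β = 1.960 + 0.524 = 2.484.
n = 2 × (2.484 / 0.244)² = 2 × 10.180² = 2 × 103.64 = 207.3.
Round up to the next whole participant.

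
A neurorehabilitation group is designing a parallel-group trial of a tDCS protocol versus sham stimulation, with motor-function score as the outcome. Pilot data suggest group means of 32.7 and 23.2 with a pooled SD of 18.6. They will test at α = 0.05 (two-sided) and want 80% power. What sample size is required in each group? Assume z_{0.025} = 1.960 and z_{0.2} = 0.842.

n = 61 per group

Cohen's d = |M₁ − M₂| / SD_pooled = |32.7 − 23.2| / 18.6 = 9.5 / 18.6 = 0.511.
For two independent groups with equal n: n = 2·((z_{α/2} + z_β) / d)².
z_{α/2} + z_β = 1.960 + 0.842 = 2.802.
n = 2 × (2.802 / 0.511)² = 2 × 5.483² = 2 × 30.07 = 60.1.
Round up to the next whole participant.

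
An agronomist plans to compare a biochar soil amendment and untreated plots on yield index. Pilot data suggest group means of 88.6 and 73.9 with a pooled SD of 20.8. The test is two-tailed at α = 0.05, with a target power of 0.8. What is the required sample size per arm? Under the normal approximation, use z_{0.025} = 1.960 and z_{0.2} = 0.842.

n = 32 per group

Cohen's d = |M₁ − M₂| / SD_pooled = |88.6 − 73.9| / 20.8 = 14.7 / 20.8 = 0.707.
For two independent groups with equal n: n = 2·((z_{α/2} + z_β) / d)².
z_{α/2} + z_β = 1.960 + 0.842 = 2.802.
n = 2 × (2.802 / 0.707)² = 2 × 3.963² = 2 × 15.71 = 31.4.
Round up to the next whole participant.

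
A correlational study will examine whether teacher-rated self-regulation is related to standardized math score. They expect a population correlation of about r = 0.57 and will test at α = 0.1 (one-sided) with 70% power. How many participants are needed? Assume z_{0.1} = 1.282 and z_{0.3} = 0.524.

n = 11

Fisher's z: C = ½·ln((1+r)/(1−r)) = ½·ln(3.6512) = 0.6475.
n = ((z_{α} + z_β)/C)² + 3.
(1.282 + 0.524) / 0.6475 = 1.806 / 0.6475 = 2.789.
n = 2.789² + 3 = 7.78 + 3 = 10.8.
Round up.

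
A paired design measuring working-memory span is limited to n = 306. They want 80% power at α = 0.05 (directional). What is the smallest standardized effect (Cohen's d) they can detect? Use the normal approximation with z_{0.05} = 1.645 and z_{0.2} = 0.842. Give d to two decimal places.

d_min ≈ 0.14

For a single sample (or paired design) of n = 306: d_min = (z_{α} + z_β)/√n.
z-sum = 1.645 + 0.842 = 2.487.
d_min = 2.487 / √306 = 2.487 / 17.493 = 0.142.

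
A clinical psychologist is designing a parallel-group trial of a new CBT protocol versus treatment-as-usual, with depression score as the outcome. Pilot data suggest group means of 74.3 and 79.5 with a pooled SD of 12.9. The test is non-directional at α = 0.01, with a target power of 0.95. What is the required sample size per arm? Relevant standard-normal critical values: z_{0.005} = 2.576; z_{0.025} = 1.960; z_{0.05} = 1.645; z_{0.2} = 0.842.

Cohen's d = |M₁ − M₂| / SD_pooled = |74.3 − 79.5| / 12.9 = 5.2 / 12.9 = 0.403.
For two independent groups with equal n: n = 2·((z_{α/2} + z_β) / d)².
z_{α/2} + z_β = 2.576 + 1.645 = 4.221.
n = 2 × (4.221 / 0.403)² = 2 × 10.474² = 2 × 109.70 = 219.4.
Round up to the next whole participant.

n = 220 per group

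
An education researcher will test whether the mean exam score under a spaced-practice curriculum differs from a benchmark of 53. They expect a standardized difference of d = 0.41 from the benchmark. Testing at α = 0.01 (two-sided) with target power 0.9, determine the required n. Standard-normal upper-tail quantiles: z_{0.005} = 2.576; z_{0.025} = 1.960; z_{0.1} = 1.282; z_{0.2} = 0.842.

For a one-sample test: n = ((z_{α/2} + z_β) / d)².
z_{α/2} + z_β = 2.576 + 1.282 = 3.858.
n = (3.858 / 0.41)² = 9.410² = 88.54.
Round up.

n = 89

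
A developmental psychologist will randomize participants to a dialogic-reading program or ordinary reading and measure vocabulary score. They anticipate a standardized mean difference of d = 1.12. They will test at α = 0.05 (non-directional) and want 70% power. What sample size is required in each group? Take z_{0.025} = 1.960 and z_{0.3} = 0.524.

For two independent groups with equal n: n = 2·((z_{α/2} + z_β) / d)².
z_{α/2} + z_β = 1.960 + 0.524 = 2.484.
n = 2 × (2.484 / 1.12)² = 2 × 2.218² = 2 × 4.92 = 9.8.
Round up to the next whole participant.

n = 10 per group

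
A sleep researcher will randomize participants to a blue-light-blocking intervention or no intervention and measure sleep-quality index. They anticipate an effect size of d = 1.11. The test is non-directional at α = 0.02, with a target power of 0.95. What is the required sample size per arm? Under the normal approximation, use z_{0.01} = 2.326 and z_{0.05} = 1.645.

n = 26 per group

For two independent groups with equal n: n = 2·((z_{α/2} + z_β) / d)².
z_{α/2} + z_β = 2.326 + 1.645 = 3.971.
n = 2 × (3.971 / 1.11)² = 2 × 3.577² = 2 × 12.80 = 25.6.
Round up to the next whole participant.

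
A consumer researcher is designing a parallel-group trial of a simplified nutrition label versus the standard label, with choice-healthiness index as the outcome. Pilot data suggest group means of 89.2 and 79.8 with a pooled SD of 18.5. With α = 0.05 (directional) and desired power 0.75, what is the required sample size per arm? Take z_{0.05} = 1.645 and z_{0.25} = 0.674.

n = 42 per group

Cohen's d = |M₁ − M₂| / SD_pooled = |89.2 − 79.8| / 18.5 = 9.4 / 18.5 = 0.508.
For two independent groups with equal n: n = 2·((z_{α} + z_β) / d)².
z_{α} + z_β = 1.645 + 0.674 = 2.319.
n = 2 × (2.319 / 0.508)² = 2 × 4.565² = 2 × 20.84 = 41.7.
Round up to the next whole participant.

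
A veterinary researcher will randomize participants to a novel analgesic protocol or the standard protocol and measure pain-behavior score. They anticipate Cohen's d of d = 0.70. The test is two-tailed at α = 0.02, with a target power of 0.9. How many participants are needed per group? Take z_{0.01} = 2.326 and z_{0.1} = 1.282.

For two independent groups with equal n: n = 2·((z_{α/2} + z_β) / d)².
z_{α/2} + z_β = 2.326 + 1.282 = 3.608.
n = 2 × (3.608 / 0.70)² = 2 × 5.154² = 2 × 26.57 = 53.1.
Round up to the next whole participant.

n = 54 per group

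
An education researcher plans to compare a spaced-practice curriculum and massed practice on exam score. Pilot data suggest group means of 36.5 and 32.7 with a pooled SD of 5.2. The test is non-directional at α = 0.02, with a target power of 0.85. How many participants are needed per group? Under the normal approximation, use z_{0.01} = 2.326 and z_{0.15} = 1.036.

Cohen's d = |M₁ − M₂| / SD_pooled = |36.5 − 32.7| / 5.2 = 3.8 / 5.2 = 0.731.
For two independent groups with equal n: n = 2·((z_{α/2} + z_β) / d)².
z_{α/2} + z_β = 2.326 + 1.036 = 3.362.
n = 2 × (3.362 / 0.731)² = 2 × 4.599² = 2 × 21.15 = 42.3.
Round up to the next whole participant.

n = 43 per group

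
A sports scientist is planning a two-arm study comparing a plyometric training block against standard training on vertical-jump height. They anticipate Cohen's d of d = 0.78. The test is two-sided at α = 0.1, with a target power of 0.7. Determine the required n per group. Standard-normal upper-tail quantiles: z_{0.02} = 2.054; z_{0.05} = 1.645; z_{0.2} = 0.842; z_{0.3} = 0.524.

For two independent groups with equal n: n = 2·((z_{α/2} + z_β) / d)².
z_{α/2} + z_β = 1.645 + 0.524 = 2.169.
n = 2 × (2.169 / 0.78)² = 2 × 2.781² = 2 × 7.73 = 15.5.
Round up to the next whole participant.

n = 16 per group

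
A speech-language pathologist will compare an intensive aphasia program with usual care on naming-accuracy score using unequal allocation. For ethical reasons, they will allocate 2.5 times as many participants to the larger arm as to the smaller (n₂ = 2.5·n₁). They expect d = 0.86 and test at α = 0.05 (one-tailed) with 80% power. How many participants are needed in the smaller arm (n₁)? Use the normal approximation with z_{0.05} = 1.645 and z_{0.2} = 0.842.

n₁ = 12

With allocation ratio k = n₂/n₁ = 2.5, Var(x̄₁−x̄₂) = σ²(1/n₁ + 1/(k·n₁)) = σ²·(k+1)/(k·n₁).
So n₁ = (1 + 1/k)·((z_{α} + z_β)/d)² = 1.400 × (2.487/0.86)².
n₁ = 1.400 × 8.36 = 11.7.
Round up: n₁ = 12, giving n₂ = 2.5 × 12 = 30.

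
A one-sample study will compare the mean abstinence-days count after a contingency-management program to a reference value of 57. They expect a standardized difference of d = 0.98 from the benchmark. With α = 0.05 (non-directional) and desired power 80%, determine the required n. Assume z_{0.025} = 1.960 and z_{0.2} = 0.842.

n = 9

For a one-sample test: n = ((z_{α/2} + z_β) / d)².
z_{α/2} + z_β = 1.960 + 0.842 = 2.802.
n = (2.802 / 0.98)² = 2.859² = 8.17.
Round up.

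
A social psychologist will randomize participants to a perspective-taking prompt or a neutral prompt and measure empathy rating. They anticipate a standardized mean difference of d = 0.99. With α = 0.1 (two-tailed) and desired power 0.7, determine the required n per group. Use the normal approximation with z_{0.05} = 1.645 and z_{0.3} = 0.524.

n = 10 per group

For two independent groups with equal n: n = 2·((z_{α/2} + z_β) / d)².
z_{α/2} + z_β = 1.645 + 0.524 = 2.169.
n = 2 × (2.169 / 0.99)² = 2 × 2.191² = 2 × 4.80 = 9.6.
Round up to the next whole participant.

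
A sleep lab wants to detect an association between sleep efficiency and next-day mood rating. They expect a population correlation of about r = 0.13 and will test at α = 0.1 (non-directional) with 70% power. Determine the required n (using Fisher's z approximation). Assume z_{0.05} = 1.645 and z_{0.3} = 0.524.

Fisher's z: C = ½·ln((1+r)/(1−r)) = ½·ln(1.2989) = 0.1307.
n = ((z_{α/2} + z_β)/C)² + 3.
(1.645 + 0.524) / 0.1307 = 2.169 / 0.1307 = 16.595.
n = 16.595² + 3 = 275.40 + 3 = 278.4.
Round up.

n = 279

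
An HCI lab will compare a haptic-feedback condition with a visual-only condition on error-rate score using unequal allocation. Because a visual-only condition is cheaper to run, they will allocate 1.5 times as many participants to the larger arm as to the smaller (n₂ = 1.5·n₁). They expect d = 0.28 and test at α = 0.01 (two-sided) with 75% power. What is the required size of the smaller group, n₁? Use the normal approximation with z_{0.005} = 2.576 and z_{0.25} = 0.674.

With allocation ratio k = n₂/n₁ = 1.5, Var(x̄₁−x̄₂) = σ²(1/n₁ + 1/(k·n₁)) = σ²·(k+1)/(k·n₁).
So n₁ = (1 + 1/k)·((z_{α/2} + z_β)/d)² = 1.667 × (3.250/0.28)².
n₁ = 1.667 × 134.73 = 224.5.
Round up: n₁ = 225, giving n₂ = ⌈1.5 × 225⌉ = ⌈337.5⌉ = 338.

n₁ = 225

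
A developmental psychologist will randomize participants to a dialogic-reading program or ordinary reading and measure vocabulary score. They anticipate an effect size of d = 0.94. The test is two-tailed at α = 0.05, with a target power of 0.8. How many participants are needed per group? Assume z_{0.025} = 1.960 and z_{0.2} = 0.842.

n = 18 per group

For two independent groups with equal n: n = 2·((z_{α/2} + z_β) / d)².
z_{α/2} + z_β = 1.960 + 0.842 = 2.802.
n = 2 × (2.802 / 0.94)² = 2 × 2.981² = 2 × 8.89 = 17.8.
Round up to the next whole participant.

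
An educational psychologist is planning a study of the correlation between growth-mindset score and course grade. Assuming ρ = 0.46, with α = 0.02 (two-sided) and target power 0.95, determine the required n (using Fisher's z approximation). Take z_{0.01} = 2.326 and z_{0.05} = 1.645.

n = 67

Fisher's z: C = ½·ln((1+r)/(1−r)) = ½·ln(2.7037) = 0.4973.
n = ((z_{α/2} + z_β)/C)² + 3.
(2.326 + 1.645) / 0.4973 = 3.971 / 0.4973 = 7.985.
n = 7.985² + 3 = 63.76 + 3 = 66.8.
Round up.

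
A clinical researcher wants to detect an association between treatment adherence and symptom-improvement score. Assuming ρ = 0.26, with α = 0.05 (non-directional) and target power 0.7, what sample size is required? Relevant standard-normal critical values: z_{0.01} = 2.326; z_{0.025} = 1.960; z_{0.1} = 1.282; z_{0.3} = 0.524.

Fisher's z: C = ½·ln((1+r)/(1−r)) = ½·ln(1.7027) = 0.2661.
n = ((z_{α/2} + z_β)/C)² + 3.
(1.960 + 0.524) / 0.2661 = 2.484 / 0.2661 = 9.335.
n = 9.335² + 3 = 87.14 + 3 = 90.1.
Round up.

n = 91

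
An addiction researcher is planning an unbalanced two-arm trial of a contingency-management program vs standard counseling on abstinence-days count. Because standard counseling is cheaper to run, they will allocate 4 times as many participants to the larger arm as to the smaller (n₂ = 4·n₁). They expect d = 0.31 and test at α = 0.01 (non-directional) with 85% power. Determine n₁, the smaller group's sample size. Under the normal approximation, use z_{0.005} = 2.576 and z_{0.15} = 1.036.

n₁ = 170

With allocation ratio k = n₂/n₁ = 4, Var(x̄₁−x̄₂) = σ²(1/n₁ + 1/(k·n₁)) = σ²·(k+1)/(k·n₁).
So n₁ = (1 + 1/k)·((z_{α/2} + z_β)/d)² = 1.250 × (3.612/0.31)².
n₁ = 1.250 × 135.76 = 169.7.
Round up: n₁ = 170, giving n₂ = 4 × 170 = 680.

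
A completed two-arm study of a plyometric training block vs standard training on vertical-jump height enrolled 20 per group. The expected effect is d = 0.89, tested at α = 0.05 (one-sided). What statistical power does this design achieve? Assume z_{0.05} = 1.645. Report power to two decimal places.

For two equal groups, power = Φ(d·√(n/2) − z_{α}).
d·√(n/2) = 0.89 × √(20/2) = 0.89 × 3.162 = 2.814.
z_β = 2.814 − 1.645 = 1.169.
Power = Φ(1.169) = 0.879.

power ≈ 0.88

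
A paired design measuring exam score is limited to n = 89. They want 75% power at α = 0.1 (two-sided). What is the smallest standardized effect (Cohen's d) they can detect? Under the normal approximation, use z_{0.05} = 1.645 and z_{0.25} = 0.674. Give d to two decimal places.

d_min ≈ 0.25

For a single sample (or paired design) of n = 89: d_min = (z_{α/2} + z_β)/√n.
z-sum = 1.645 + 0.674 = 2.319.
d_min = 2.319 / √89 = 2.319 / 9.434 = 0.246.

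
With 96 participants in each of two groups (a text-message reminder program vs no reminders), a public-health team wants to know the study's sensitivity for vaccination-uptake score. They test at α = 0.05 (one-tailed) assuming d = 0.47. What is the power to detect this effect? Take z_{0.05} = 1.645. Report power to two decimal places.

For two equal groups, power = Φ(d·√(n/2) − z_{α}).
d·√(n/2) = 0.47 × √(96/2) = 0.47 × 6.928 = 3.256.
z_β = 3.256 − 1.645 = 1.611.
Power = Φ(1.611) = 0.946.

power ≈ 0.95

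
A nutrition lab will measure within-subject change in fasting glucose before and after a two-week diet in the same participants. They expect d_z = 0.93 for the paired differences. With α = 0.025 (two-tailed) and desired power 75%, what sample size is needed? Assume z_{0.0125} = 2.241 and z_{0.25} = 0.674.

n = 10 pairs

For a paired (one-sample on differences) test: n = ((z_{α/2} + z_β) / d)².
z_{α/2} + z_β = 2.241 + 0.674 = 2.915.
n = (2.915 / 0.93)² = 3.134² = 9.82.
Round up.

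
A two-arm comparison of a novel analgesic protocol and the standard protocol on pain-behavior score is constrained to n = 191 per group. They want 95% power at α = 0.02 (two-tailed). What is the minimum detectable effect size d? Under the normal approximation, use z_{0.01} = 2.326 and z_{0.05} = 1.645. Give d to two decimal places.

For two independent groups of n = 191 each: d_min = (z_{α/2} + z_β)·√(2/n).
z-sum = 2.326 + 1.645 = 3.971.
d_min = 3.971 × √(2/191) = 3.971 × 0.1023 = 0.406.

d_min ≈ 0.41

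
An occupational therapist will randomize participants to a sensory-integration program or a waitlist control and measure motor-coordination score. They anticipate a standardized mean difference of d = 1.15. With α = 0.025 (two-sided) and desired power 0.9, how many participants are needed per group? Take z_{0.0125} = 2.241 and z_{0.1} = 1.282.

For two independent groups with equal n: n = 2·((z_{α/2} + z_β) / d)².
z_{α/2} + z_β = 2.241 + 1.282 = 3.523.
n = 2 × (3.523 / 1.15)² = 2 × 3.063² = 2 × 9.38 = 18.8.
Round up to the next whole participant.

n = 19 per group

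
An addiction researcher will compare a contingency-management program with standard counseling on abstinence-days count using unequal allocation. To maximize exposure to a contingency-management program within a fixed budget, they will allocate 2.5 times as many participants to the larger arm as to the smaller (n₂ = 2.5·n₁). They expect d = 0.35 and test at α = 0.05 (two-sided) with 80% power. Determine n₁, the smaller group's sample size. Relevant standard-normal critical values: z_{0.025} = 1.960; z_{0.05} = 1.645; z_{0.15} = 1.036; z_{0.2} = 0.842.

With allocation ratio k = n₂/n₁ = 2.5, Var(x̄₁−x̄₂) = σ²(1/n₁ + 1/(k·n₁)) = σ²·(k+1)/(k·n₁).
So n₁ = (1 + 1/k)·((z_{α/2} + z_β)/d)² = 1.400 × (2.802/0.35)².
n₁ = 1.400 × 64.09 = 89.7.
Round up: n₁ = 90, giving n₂ = 2.5 × 90 = 225.

n₁ = 90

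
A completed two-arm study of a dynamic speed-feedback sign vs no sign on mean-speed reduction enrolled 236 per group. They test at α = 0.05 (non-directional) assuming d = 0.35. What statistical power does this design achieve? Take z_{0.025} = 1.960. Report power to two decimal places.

For two equal groups, power = Φ(d·√(n/2) − z_{α/2}).
d·√(n/2) = 0.35 × √(236/2) = 0.35 × 10.863 = 3.802.
z_β = 3.802 − 1.960 = 1.842.
Power = Φ(1.842) = 0.967.

power ≈ 0.97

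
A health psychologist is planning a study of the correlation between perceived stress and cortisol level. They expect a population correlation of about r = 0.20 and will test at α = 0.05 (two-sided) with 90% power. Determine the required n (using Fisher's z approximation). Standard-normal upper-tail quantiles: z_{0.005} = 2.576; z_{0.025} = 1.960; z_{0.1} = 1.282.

Fisher's z: C = ½·ln((1+r)/(1−r)) = ½·ln(1.5000) = 0.2027.
n = ((z_{α/2} + z_β)/C)² + 3.
(1.960 + 1.282) / 0.2027 = 3.242 / 0.2027 = 15.994.
n = 15.994² + 3 = 255.81 + 3 = 258.8.
Round up.

n = 259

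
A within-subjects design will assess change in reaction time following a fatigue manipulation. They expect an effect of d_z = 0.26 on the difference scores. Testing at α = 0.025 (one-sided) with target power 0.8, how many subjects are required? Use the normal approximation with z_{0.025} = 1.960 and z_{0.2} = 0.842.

For a paired (one-sample on differences) test: n = ((z_{α} + z_β) / d)².
z_{α} + z_β = 1.960 + 0.842 = 2.802.
n = (2.802 / 0.26)² = 10.777² = 116.14.
Round up.

n = 117 pairs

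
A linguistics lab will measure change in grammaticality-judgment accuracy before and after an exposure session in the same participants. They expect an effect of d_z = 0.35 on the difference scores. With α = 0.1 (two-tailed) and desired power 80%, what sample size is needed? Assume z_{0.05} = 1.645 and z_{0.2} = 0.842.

n = 51 pairs

For a paired (one-sample on differences) test: n = ((z_{α/2} + z_β) / d)².
z_{α/2} + z_β = 1.645 + 0.842 = 2.487.
n = (2.487 / 0.35)² = 7.106² = 50.49.
Round up.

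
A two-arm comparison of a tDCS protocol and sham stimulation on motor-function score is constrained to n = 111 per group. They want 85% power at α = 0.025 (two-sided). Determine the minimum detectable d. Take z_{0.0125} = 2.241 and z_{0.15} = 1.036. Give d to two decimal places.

d_min ≈ 0.44

For two independent groups of n = 111 each: d_min = (z_{α/2} + z_β)·√(2/n).
z-sum = 2.241 + 1.036 = 3.277.
d_min = 3.277 × √(2/111) = 3.277 × 0.1342 = 0.440.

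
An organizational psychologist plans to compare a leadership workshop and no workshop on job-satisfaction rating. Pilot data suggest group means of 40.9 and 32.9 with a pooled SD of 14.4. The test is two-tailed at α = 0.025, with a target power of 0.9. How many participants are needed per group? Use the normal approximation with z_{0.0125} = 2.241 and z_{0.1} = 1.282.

n = 81 per group

Cohen's d = |M₁ − M₂| / SD_pooled = |40.9 − 32.9| / 14.4 = 8.0 / 14.4 = 0.556.
For two independent groups with equal n: n = 2·((z_{α/2} + z_β) / d)².
z_{α/2} + z_β = 2.241 + 1.282 = 3.523.
n = 2 × (3.523 / 0.556)² = 2 × 6.336² = 2 × 40.15 = 80.3.
Round up to the next whole participant.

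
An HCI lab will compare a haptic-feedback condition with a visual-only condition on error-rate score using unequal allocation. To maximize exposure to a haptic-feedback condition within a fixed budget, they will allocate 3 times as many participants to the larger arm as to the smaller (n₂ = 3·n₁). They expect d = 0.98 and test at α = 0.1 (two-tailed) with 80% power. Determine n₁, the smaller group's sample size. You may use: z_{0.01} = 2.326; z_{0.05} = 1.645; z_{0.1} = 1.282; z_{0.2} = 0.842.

With allocation ratio k = n₂/n₁ = 3, Var(x̄₁−x̄₂) = σ²(1/n₁ + 1/(k·n₁)) = σ²·(k+1)/(k·n₁).
So n₁ = (1 + 1/k)·((z_{α/2} + z_β)/d)² = 1.333 × (2.487/0.98)².
n₁ = 1.333 × 6.44 = 8.6.
Round up: n₁ = 9, giving n₂ = 3 × 9 = 27.

n₁ = 9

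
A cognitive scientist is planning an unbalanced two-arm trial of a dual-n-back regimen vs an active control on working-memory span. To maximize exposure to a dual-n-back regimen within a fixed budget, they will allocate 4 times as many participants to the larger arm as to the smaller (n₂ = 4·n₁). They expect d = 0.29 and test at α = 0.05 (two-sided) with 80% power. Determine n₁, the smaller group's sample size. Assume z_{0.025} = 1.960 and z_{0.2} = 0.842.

n₁ = 117

With allocation ratio k = n₂/n₁ = 4, Var(x̄₁−x̄₂) = σ²(1/n₁ + 1/(k·n₁)) = σ²·(k+1)/(k·n₁).
So n₁ = (1 + 1/k)·((z_{α/2} + z_β)/d)² = 1.250 × (2.802/0.29)².
n₁ = 1.250 × 93.36 = 116.7.
Round up: n₁ = 117, giving n₂ = 4 × 117 = 468.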